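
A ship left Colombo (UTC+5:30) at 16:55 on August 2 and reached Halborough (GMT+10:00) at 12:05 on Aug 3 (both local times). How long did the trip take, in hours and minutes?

14 hours 40 minutes

Departure in UTC: 16:55 − 5:30 = 11:25 on Aug 2.
Arrival in UTC: 12:05 − 10:00 = 02:05 on Aug 3.
Elapsed = 02:05 − 11:25 (+1 day) = 14 hours 40 minutes.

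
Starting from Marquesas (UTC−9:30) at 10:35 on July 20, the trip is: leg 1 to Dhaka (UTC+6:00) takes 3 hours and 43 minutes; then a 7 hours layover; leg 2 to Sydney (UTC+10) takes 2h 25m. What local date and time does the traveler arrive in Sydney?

Convert departure to UTC: 10:35 + 9:30 = 20:05 UTC on Jul 20.
Add 3 hours 43 minutes leg 1 → 23:48 UTC.
Add 7 hours layover in Dhaka → 06:48 UTC (Jul 21).
Add 2 hours 25 minutes leg 2 → 09:13 UTC.
Sydney is UTC+10:00, so local arrival = 09:13 + 10:00 = 19:13 on Jul 21.

19:13 on July 21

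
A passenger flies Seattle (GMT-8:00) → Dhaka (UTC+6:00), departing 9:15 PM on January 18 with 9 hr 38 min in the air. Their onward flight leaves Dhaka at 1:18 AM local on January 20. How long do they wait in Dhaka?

4 hours 25 minutes

Convert departure to UTC: 9:15 PM + 8:00 = 5:15 AM UTC on Jan 19.
Add 9 hours 38 minutes flight time → 2:53 PM UTC.
Dhaka is UTC+6:00, so local arrival = 2:53 PM + 6:00 = 8:53 PM on Jan 19.
Layover = 1:18 AM − 8:53 PM (+1 day) = 4 hours 25 minutes.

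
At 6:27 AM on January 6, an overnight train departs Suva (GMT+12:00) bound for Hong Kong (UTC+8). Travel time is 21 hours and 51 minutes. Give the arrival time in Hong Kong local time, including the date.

Convert departure to UTC: 6:27 AM − 12:00 = 6:27 PM UTC on Jan 5.
Add 21 hours 51 minutes travel time → 4:18 PM UTC (Jan 6).
Hong Kong is UTC+8:00, so local arrival = 4:18 PM + 8:00 = 12:18 AM on Jan 7.

12:18 AM on January 7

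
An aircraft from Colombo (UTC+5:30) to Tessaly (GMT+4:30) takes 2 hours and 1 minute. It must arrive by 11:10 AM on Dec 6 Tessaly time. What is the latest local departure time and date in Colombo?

10:09 AM on December 6

Target arrival in UTC: 11:10 AM − 4:30 = 6:40 AM on Dec 6.
Subtract 2 hours and 1 minute → departure 4:39 AM UTC on Dec 6.
Colombo is UTC+5:30: 4:39 AM + 5:30 = 10:09 AM on Dec 6.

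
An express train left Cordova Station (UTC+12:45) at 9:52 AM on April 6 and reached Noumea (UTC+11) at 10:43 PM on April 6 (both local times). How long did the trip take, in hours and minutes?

14 hours 36 minutes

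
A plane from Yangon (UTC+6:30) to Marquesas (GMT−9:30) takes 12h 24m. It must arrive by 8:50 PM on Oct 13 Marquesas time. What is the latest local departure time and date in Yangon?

12:26 AM on Oct 14

Target arrival in UTC: 8:50 PM + 9:30 = 6:20 AM on Oct 14.
Subtract 12 hours and 24 minutes → departure 5:56 PM UTC on Oct 13.
Yangon is UTC+6:30: 5:56 PM + 6:30 = 12:26 AM on Oct 14.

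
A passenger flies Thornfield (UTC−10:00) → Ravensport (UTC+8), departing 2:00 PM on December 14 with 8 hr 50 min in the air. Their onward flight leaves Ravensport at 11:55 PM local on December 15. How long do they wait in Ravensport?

7 hours 5 minutes

Convert departure to UTC: 2:00 PM + 10:00 = 12:00 AM UTC on Dec 15.
Add 8 hours 50 minutes flight time → 8:50 AM UTC.
Ravensport is UTC+8:00, so local arrival = 8:50 AM + 8:00 = 4:50 PM on Dec 15.
Layover = 11:55 PM − 4:50 PM = 7 hours 5 minutes.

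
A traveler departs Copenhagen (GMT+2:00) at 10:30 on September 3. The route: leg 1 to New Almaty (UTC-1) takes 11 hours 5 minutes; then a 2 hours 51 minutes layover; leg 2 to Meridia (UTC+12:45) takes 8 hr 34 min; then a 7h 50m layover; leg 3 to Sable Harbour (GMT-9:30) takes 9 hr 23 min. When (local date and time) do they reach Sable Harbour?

Convert departure to UTC: 10:30 − 2:00 = 08:30 UTC on Sep 3.
Add 11 hours and 5 minutes leg 1 → 19:35 UTC.
Add 2 hours and 51 minutes layover in New Almaty → 22:26 UTC.
Add 8 hours 34 minutes leg 2 → 07:00 UTC (Sep 4).
Add 7 hours and 50 minutes layover in Meridia → 14:50 UTC.
Add 9 hours 23 minutes leg 3 → 00:13 UTC (Sep 5).
Sable Harbour is UTC−9:30, so local arrival = 00:13 − 9:30 = 14:43 on Sep 4.

14:43 on Sep 4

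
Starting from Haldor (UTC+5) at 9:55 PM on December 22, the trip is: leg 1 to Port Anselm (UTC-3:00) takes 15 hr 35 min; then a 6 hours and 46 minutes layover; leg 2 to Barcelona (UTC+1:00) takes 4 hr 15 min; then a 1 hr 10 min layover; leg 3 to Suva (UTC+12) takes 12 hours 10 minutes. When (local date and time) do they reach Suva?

8:51 PM on Dec 24

Convert departure to UTC: 9:55 PM − 5:00 = 4:55 PM UTC on Dec 22.
Add 15 hours and 35 minutes leg 1 → 8:30 AM UTC (Dec 23).
Add 6 hours and 46 minutes layover in Port Anselm → 3:16 PM UTC.
Add 4 hours and 15 minutes leg 2 → 7:31 PM UTC.
Add 1 hour and 10 minutes layover in Barcelona → 8:41 PM UTC.
Add 12 hours and 10 minutes leg 3 → 8:51 AM UTC (Dec 24).
Suva is UTC+12:00, so local arrival = 8:51 AM + 12:00 = 8:51 PM on Dec 24.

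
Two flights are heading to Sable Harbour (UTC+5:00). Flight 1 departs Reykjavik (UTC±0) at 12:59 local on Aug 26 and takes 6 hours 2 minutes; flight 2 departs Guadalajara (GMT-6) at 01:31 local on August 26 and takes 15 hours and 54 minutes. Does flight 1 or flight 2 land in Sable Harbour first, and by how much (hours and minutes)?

the first, by 4 hours 24 minutes

Flight 1 departs at 12:59 UTC (Aug 26).
+6 hours 2 minutes → arrive 19:01 UTC on Aug 26.
Flight 2 in UTC: 01:31 + 6:00 = 07:31 on Aug 26.
+15 hours and 54 minutes → arrive 23:25 UTC on Aug 26.
Flight 1 lands earlier by 4 hours 24 minutes.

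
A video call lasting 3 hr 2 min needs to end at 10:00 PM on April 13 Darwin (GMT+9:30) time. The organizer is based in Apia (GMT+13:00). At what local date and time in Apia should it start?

Target end time in UTC: 10:00 PM − 9:30 = 12:30 PM on Apr 13.
Subtract 3 hours 2 minutes → start 9:28 AM UTC on Apr 13.
Apia is UTC+13:00: 9:28 AM + 13:00 = 10:28 PM on Apr 13.

10:28 PM on April 13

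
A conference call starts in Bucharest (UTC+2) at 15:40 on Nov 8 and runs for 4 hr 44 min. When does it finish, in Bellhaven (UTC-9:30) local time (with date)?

Bellhaven is 11:30 behind Bucharest.
After 4 hours and 44 minutes it is 20:24 in Bucharest.
Shift by the zone difference: 20:24 − 11:30 = 08:54 on Nov 8 in Bellhaven.

08:54 on November 8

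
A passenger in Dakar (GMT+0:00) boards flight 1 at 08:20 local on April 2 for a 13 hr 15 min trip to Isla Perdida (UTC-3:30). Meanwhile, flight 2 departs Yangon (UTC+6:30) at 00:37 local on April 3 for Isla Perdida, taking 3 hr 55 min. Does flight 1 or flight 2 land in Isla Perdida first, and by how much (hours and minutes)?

the first, by 27 minutes

Flight 1 departs at 08:20 UTC (Apr 2).
+13 hours 15 minutes → arrive 21:35 UTC on Apr 2.
Flight 2 in UTC: 00:37 − 6:30 = 18:07 on Apr 2.
+3 hours 55 minutes → arrive 22:02 UTC on Apr 2.
Flight 1 lands earlier by 27 minutes.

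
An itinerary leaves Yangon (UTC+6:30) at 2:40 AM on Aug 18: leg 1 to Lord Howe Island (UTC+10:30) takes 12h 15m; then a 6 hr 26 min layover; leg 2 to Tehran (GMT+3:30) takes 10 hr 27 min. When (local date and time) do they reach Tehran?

Convert departure to UTC: 2:40 AM − 6:30 = 8:10 PM UTC on Aug 17.
Add 12 hours 15 minutes leg 1 → 8:25 AM UTC (Aug 18).
Add 6 hours and 26 minutes layover in Lord Howe Island → 2:51 PM UTC.
Add 10 hours and 27 minutes leg 2 → 1:18 AM UTC (Aug 19).
Tehran is UTC+3:30, so local arrival = 1:18 AM + 3:30 = 4:48 AM on Aug 19.

4:48 AM on Aug 19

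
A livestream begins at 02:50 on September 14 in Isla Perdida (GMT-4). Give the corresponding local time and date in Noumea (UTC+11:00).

In UTC: 02:50 + 4:00 = 06:50 on Sep 14.
Noumea is UTC+11:00: 06:50 + 11:00 = 17:50 on Sep 14.

17:50 on Sep 14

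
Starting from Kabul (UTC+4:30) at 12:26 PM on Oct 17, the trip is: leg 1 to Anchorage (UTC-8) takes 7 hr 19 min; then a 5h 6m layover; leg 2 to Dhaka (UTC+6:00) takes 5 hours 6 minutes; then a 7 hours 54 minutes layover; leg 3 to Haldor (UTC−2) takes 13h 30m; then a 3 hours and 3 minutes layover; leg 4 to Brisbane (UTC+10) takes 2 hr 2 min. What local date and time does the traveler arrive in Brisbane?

Convert departure to UTC: 12:26 PM − 4:30 = 7:56 AM UTC on Oct 17.
Add 7 hours 19 minutes leg 1 → 3:15 PM UTC.
Add 5 hours 6 minutes layover in Anchorage → 8:21 PM UTC.
Add 5 hours 6 minutes leg 2 → 1:27 AM UTC (Oct 18).
Add 7 hours and 54 minutes layover in Dhaka → 9:21 AM UTC.
Add 13 hours 30 minutes leg 3 → 10:51 PM UTC.
Add 3 hours 3 minutes layover in Haldor → 1:54 AM UTC (Oct 19).
Add 2 hours and 2 minutes leg 4 → 3:56 AM UTC.
Brisbane is UTC+10:00, so local arrival = 3:56 AM + 10:00 = 1:56 PM on Oct 19.

1:56 PM on Oct 19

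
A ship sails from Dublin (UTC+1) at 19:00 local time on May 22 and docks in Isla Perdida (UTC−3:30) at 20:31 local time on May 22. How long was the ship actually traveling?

Departure in UTC: 19:00 − 1:00 = 18:00 on May 22.
Arrival in UTC: 20:31 + 3:30 = 00:01 on May 23.
Elapsed = 00:01 − 18:00 (+1 day) = 6 hours 1 minute.

6 hours 1 minute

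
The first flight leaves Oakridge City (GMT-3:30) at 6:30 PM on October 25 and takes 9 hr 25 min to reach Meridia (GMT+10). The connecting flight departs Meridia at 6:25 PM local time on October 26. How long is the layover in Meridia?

1 hour

Convert departure to UTC: 6:30 PM + 3:30 = 10:00 PM UTC on Oct 25.
Add 9 hours 25 minutes flight time → 7:25 AM UTC (Oct 26).
Meridia is UTC+10:00, so local arrival = 7:25 AM + 10:00 = 5:25 PM on Oct 26.
Layover = 6:25 PM − 5:25 PM = 1 hour.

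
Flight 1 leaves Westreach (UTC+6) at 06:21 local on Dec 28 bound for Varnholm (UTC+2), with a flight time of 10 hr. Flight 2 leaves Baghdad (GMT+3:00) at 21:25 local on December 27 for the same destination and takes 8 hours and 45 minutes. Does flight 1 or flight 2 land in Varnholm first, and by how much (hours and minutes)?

the second, by 7 hours 11 minutes

Flight 1 in UTC: 06:21 − 6:00 = 00:21 on Dec 28.
+10 hours → arrive 10:21 UTC on Dec 28.
Flight 2 in UTC: 21:25 − 3:00 = 18:25 on Dec 27.
+8 hours and 45 minutes → arrive 03:10 UTC on Dec 28.
Flight 2 lands earlier by 7 hours 11 minutes.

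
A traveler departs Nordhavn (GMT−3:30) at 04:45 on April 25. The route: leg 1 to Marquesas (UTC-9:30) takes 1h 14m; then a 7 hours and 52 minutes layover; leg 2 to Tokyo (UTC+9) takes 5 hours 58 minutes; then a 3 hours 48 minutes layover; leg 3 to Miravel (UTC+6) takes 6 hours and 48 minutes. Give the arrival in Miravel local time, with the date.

15:55 on Apr 26

Convert departure to UTC: 04:45 + 3:30 = 08:15 UTC on Apr 25.
Add 1 hour and 14 minutes leg 1 → 09:29 UTC.
Add 7 hours 52 minutes layover in Marquesas → 17:21 UTC.
Add 5 hours 58 minutes leg 2 → 23:19 UTC.
Add 3 hours and 48 minutes layover in Tokyo → 03:07 UTC (Apr 26).
Add 6 hours and 48 minutes leg 3 → 09:55 UTC.
Miravel is UTC+6:00, so local arrival = 09:55 + 6:00 = 15:55 on Apr 26.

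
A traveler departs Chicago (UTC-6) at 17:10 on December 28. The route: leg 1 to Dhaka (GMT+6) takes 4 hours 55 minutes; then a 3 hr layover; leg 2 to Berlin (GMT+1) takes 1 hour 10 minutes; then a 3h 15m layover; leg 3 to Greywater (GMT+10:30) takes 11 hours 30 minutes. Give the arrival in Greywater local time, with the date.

Convert departure to UTC: 17:10 + 6:00 = 23:10 UTC on Dec 28.
Add 4 hours and 55 minutes leg 1 → 04:05 UTC (Dec 29).
Add 3 hours layover in Dhaka → 07:05 UTC.
Add 1 hour and 10 minutes leg 2 → 08:15 UTC.
Add 3 hours 15 minutes layover in Berlin → 11:30 UTC.
Add 11 hours 30 minutes leg 3 → 23:00 UTC.
Greywater is UTC+10:30, so local arrival = 23:00 + 10:30 = 09:30 on Dec 30.

09:30 on December 30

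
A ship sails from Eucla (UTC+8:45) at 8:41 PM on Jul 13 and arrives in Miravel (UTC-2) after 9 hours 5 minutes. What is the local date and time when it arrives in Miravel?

Convert departure to UTC: 8:41 PM − 8:45 = 11:56 AM UTC on Jul 13.
Add 9 hours 5 minutes travel time → 9:01 PM UTC.
Miravel is UTC−2:00, so local arrival = 9:01 PM − 2:00 = 7:01 PM on Jul 13.

7:01 PM on July 13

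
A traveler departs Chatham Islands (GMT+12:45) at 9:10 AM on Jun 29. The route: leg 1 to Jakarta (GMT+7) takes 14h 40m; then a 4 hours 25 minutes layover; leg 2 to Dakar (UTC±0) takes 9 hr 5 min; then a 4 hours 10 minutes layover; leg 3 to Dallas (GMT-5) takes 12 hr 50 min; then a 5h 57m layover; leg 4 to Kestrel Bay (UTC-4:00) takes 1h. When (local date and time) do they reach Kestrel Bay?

Convert departure to UTC: 9:10 AM − 12:45 = 8:25 PM UTC on Jun 28.
Add 14 hours 40 minutes leg 1 → 11:05 AM UTC (Jun 29).
Add 4 hours and 25 minutes layover in Jakarta → 3:30 PM UTC.
Add 9 hours 5 minutes leg 2 → 12:35 AM UTC (Jun 30).
Add 4 hours 10 minutes layover in Dakar → 4:45 AM UTC.
Add 12 hours 50 minutes leg 3 → 5:35 PM UTC.
Add 5 hours and 57 minutes layover in Dallas → 11:32 PM UTC.
Add 1 hour leg 4 → 12:32 AM UTC (Jul 1).
Kestrel Bay is UTC−4:00, so local arrival = 12:32 AM − 4:00 = 8:32 PM on Jun 30.

8:32 PM on June 30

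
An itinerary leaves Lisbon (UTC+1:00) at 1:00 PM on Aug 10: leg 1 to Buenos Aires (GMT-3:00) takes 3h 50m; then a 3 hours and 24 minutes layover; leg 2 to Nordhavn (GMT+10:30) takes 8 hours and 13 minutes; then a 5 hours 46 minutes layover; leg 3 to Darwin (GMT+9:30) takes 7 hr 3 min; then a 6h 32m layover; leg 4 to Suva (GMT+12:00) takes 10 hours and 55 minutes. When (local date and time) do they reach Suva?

9:43 PM on August 12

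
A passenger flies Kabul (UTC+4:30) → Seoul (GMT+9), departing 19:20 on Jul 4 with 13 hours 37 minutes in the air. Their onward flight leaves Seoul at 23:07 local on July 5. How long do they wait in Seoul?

9 hours 40 minutes

Convert departure to UTC: 19:20 − 4:30 = 14:50 UTC on Jul 4.
Add 13 hours and 37 minutes flight time → 04:27 UTC (Jul 5).
Seoul is UTC+9:00, so local arrival = 04:27 + 9:00 = 13:27 on Jul 5.
Layover = 23:07 − 13:27 = 9 hours 40 minutes.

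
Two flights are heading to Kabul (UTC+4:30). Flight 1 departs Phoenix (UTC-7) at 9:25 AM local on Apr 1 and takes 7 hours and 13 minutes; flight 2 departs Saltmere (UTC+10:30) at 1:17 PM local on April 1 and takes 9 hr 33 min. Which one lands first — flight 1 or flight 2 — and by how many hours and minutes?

the second, by 11 hours 18 minutes

Flight 1 in UTC: 9:25 AM + 7:00 = 4:25 PM on Apr 1.
+7 hours 13 minutes → arrive 11:38 PM UTC on Apr 1.
Flight 2 in UTC: 1:17 PM − 10:30 = 2:47 AM on Apr 1.
+9 hours 33 minutes → arrive 12:20 PM UTC on Apr 1.
Flight 2 lands earlier by 11 hours 18 minutes.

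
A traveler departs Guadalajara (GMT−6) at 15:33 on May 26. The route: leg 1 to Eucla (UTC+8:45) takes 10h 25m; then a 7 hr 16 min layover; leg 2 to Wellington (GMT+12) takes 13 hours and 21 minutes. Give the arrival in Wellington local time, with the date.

Convert departure to UTC: 15:33 + 6:00 = 21:33 UTC on May 26.
Add 10 hours and 25 minutes leg 1 → 07:58 UTC (May 27).
Add 7 hours and 16 minutes layover in Eucla → 15:14 UTC.
Add 13 hours and 21 minutes leg 2 → 04:35 UTC (May 28).
Wellington is UTC+12:00, so local arrival = 04:35 + 12:00 = 16:35 on May 28.

16:35 on May 28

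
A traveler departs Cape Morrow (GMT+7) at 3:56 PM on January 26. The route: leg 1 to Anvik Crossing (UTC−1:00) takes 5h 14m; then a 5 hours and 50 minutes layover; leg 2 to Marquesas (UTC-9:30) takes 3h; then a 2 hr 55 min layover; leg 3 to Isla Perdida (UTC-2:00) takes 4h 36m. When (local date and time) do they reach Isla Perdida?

Convert departure to UTC: 3:56 PM − 7:00 = 8:56 AM UTC on Jan 26.
Add 5 hours 14 minutes leg 1 → 2:10 PM UTC.
Add 5 hours and 50 minutes layover in Anvik Crossing → 8:00 PM UTC.
Add 3 hours leg 2 → 11:00 PM UTC.
Add 2 hours 55 minutes layover in Marquesas → 1:55 AM UTC (Jan 27).
Add 4 hours 36 minutes leg 3 → 6:31 AM UTC.
Isla Perdida is UTC−2:00, so local arrival = 6:31 AM − 2:00 = 4:31 AM on Jan 27.

4:31 AM on January 27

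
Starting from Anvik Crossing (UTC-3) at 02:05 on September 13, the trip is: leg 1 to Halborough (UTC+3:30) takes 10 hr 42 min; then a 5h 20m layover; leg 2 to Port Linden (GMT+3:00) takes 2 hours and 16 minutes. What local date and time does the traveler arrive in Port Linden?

Convert departure to UTC: 02:05 + 3:00 = 05:05 UTC on Sep 13.
Add 10 hours and 42 minutes leg 1 → 15:47 UTC.
Add 5 hours 20 minutes layover in Halborough → 21:07 UTC.
Add 2 hours 16 minutes leg 2 → 23:23 UTC.
Port Linden is UTC+3:00, so local arrival = 23:23 + 3:00 = 02:23 on Sep 14.

02:23 on September 14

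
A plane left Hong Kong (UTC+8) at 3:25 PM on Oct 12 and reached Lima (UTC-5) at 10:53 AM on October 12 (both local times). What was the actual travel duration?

8 hours 28 minutes

Lima is 13:00 behind Hong Kong.
Clock-face elapsed time (ignoring zones) is −4 hours 32 minutes.
Actual elapsed = −4 hours 32 minutes + 13:00 = 8 hours 28 minutes.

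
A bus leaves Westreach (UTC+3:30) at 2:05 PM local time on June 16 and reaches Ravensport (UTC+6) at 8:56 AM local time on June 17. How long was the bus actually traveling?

16 hours 21 minutes

Departure in UTC: 2:05 PM − 3:30 = 10:35 AM on Jun 16.
Arrival in UTC: 8:56 AM − 6:00 = 2:56 AM on Jun 17.
Elapsed = 2:56 AM − 10:35 AM (+1 day) = 16 hours 21 minutes.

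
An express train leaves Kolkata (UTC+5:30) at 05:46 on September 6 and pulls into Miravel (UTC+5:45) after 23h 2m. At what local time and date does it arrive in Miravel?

05:03 on Sep 7

Convert departure to UTC: 05:46 − 5:30 = 00:16 UTC on Sep 6.
Add 23 hours and 2 minutes travel time → 23:18 UTC.
Miravel is UTC+5:45, so local arrival = 23:18 + 5:45 = 05:03 on Sep 7.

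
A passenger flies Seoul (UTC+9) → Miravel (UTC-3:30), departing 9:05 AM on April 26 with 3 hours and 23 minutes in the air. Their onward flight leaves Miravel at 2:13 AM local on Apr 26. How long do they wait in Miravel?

Convert departure to UTC: 9:05 AM − 9:00 = 12:05 AM UTC on Apr 26.
Add 3 hours and 23 minutes flight time → 3:28 AM UTC.
Miravel is UTC−3:30, so local arrival = 3:28 AM − 3:30 = 11:58 PM on Apr 25.
Layover = 2:13 AM − 11:58 PM (+1 day) = 2 hours 15 minutes.

2 hours 15 minutes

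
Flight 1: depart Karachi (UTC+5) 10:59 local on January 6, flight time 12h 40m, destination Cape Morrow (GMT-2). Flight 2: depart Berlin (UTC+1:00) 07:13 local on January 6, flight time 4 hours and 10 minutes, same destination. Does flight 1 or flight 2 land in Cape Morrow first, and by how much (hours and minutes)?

Flight 1 in UTC: 10:59 − 5:00 = 05:59 on Jan 6.
+12 hours and 40 minutes → arrive 18:39 UTC on Jan 6.
Flight 2 in UTC: 07:13 − 1:00 = 06:13 on Jan 6.
+4 hours 10 minutes → arrive 10:23 UTC on Jan 6.
Flight 2 lands earlier by 8 hours 16 minutes.

the second, by 8 hours 16 minutes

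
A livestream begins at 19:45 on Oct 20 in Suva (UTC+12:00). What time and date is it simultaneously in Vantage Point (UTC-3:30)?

In UTC: 19:45 − 12:00 = 07:45 on Oct 20.
Vantage Point is UTC−3:30: 07:45 − 3:30 = 04:15 on Oct 20.

04:15 on Oct 20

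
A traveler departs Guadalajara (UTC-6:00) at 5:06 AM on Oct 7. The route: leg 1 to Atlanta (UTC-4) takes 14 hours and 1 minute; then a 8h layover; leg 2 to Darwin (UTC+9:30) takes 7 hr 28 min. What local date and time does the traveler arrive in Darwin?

Convert departure to UTC: 5:06 AM + 6:00 = 11:06 AM UTC on Oct 7.
Add 14 hours and 1 minute leg 1 → 1:07 AM UTC (Oct 8).
Add 8 hours layover in Atlanta → 9:07 AM UTC.
Add 7 hours and 28 minutes leg 2 → 4:35 PM UTC.
Darwin is UTC+9:30, so local arrival = 4:35 PM + 9:30 = 2:05 AM on Oct 9.

2:05 AM on Oct 9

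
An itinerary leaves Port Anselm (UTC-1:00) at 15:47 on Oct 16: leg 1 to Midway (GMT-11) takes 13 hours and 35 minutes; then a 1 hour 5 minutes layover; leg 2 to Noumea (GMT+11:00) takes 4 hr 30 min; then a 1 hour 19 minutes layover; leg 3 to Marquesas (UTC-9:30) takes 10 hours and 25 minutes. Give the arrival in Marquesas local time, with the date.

Convert departure to UTC: 15:47 + 1:00 = 16:47 UTC on Oct 16.
Add 13 hours and 35 minutes leg 1 → 06:22 UTC (Oct 17).
Add 1 hour 5 minutes layover in Midway → 07:27 UTC.
Add 4 hours and 30 minutes leg 2 → 11:57 UTC.
Add 1 hour and 19 minutes layover in Noumea → 13:16 UTC.
Add 10 hours and 25 minutes leg 3 → 23:41 UTC.
Marquesas is UTC−9:30, so local arrival = 23:41 − 9:30 = 14:11 on Oct 17.

14:11 on October 17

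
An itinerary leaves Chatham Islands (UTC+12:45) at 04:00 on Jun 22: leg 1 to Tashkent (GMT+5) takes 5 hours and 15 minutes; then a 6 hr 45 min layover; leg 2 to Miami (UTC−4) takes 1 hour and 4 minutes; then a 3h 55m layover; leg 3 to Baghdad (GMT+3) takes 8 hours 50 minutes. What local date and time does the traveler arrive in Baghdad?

Convert departure to UTC: 04:00 − 12:45 = 15:15 UTC on Jun 21.
Add 5 hours 15 minutes leg 1 → 20:30 UTC.
Add 6 hours and 45 minutes layover in Tashkent → 03:15 UTC (Jun 22).
Add 1 hour and 4 minutes leg 2 → 04:19 UTC.
Add 3 hours and 55 minutes layover in Miami → 08:14 UTC.
Add 8 hours and 50 minutes leg 3 → 17:04 UTC.
Baghdad is UTC+3:00, so local arrival = 17:04 + 3:00 = 20:04 on Jun 22.

20:04 on June 22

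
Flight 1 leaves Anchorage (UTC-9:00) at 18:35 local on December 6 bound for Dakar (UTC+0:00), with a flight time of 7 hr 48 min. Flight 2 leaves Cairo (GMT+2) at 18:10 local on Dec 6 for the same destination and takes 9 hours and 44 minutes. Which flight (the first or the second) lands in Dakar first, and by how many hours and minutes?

Flight 1 in UTC: 18:35 + 9:00 = 03:35 on Dec 7.
+7 hours 48 minutes → arrive 11:23 UTC on Dec 7.
Flight 2 in UTC: 18:10 − 2:00 = 16:10 on Dec 6.
+9 hours 44 minutes → arrive 01:54 UTC on Dec 7.
Flight 2 lands earlier by 9 hours 29 minutes.

the second, by 9 hours 29 minutes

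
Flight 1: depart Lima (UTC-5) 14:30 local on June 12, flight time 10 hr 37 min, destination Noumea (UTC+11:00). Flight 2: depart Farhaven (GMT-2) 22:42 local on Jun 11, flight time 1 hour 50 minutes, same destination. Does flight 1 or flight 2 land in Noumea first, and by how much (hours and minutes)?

Flight 1 in UTC: 14:30 + 5:00 = 19:30 on Jun 12.
+10 hours and 37 minutes → arrive 06:07 UTC on Jun 13.
Flight 2 in UTC: 22:42 + 2:00 = 00:42 on Jun 12.
+1 hour 50 minutes → arrive 02:32 UTC on Jun 12.
Flight 2 lands earlier by 27 hours 35 minutes.

the second, by 27 hours 35 minutes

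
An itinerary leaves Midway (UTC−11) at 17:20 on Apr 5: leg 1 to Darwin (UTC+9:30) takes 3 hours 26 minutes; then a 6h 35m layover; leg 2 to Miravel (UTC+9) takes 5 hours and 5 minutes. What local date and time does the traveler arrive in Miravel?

Convert departure to UTC: 17:20 + 11:00 = 04:20 UTC on Apr 6.
Add 3 hours and 26 minutes leg 1 → 07:46 UTC.
Add 6 hours and 35 minutes layover in Darwin → 14:21 UTC.
Add 5 hours and 5 minutes leg 2 → 19:26 UTC.
Miravel is UTC+9:00, so local arrival = 19:26 + 9:00 = 04:26 on Apr 7.

04:26 on Apr 7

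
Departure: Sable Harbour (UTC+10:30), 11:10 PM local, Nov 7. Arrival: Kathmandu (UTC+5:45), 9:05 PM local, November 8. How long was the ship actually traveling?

26 hours 40 minutes

Departure in UTC: 11:10 PM − 10:30 = 12:40 PM on Nov 7.
Arrival in UTC: 9:05 PM − 5:45 = 3:20 PM on Nov 8.
Elapsed = 3:20 PM − 12:40 PM (+1 day) = 26 hours 40 minutes.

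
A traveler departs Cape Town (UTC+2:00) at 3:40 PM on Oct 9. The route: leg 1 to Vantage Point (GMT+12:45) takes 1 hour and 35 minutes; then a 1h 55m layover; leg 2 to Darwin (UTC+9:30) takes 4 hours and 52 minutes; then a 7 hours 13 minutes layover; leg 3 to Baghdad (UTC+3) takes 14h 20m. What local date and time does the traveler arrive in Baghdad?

Convert departure to UTC: 3:40 PM − 2:00 = 1:40 PM UTC on Oct 9.
Add 1 hour 35 minutes leg 1 → 3:15 PM UTC.
Add 1 hour and 55 minutes layover in Vantage Point → 5:10 PM UTC.
Add 4 hours and 52 minutes leg 2 → 10:02 PM UTC.
Add 7 hours and 13 minutes layover in Darwin → 5:15 AM UTC (Oct 10).
Add 14 hours 20 minutes leg 3 → 7:35 PM UTC.
Baghdad is UTC+3:00, so local arrival = 7:35 PM + 3:00 = 10:35 PM on Oct 10.

10:35 PM on Oct 10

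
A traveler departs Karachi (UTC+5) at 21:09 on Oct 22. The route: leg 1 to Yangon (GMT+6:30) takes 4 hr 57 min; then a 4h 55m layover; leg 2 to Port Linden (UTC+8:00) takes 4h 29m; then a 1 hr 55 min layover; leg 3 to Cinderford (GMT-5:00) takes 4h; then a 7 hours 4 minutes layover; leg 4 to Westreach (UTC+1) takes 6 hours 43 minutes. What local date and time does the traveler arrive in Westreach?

Convert departure to UTC: 21:09 − 5:00 = 16:09 UTC on Oct 22.
Add 4 hours 57 minutes leg 1 → 21:06 UTC.
Add 4 hours and 55 minutes layover in Yangon → 02:01 UTC (Oct 23).
Add 4 hours and 29 minutes leg 2 → 06:30 UTC.
Add 1 hour 55 minutes layover in Port Linden → 08:25 UTC.
Add 4 hours leg 3 → 12:25 UTC.
Add 7 hours 4 minutes layover in Cinderford → 19:29 UTC.
Add 6 hours and 43 minutes leg 4 → 02:12 UTC (Oct 24).
Westreach is UTC+1:00, so local arrival = 02:12 + 1:00 = 03:12 on Oct 24.

03:12 on October 24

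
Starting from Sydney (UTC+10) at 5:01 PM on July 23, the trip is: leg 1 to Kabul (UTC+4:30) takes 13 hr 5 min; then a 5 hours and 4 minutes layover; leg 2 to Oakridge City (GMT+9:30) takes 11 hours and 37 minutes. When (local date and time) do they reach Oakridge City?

10:17 PM on July 24

Convert departure to UTC: 5:01 PM − 10:00 = 7:01 AM UTC on Jul 23.
Add 13 hours 5 minutes leg 1 → 8:06 PM UTC.
Add 5 hours and 4 minutes layover in Kabul → 1:10 AM UTC (Jul 24).
Add 11 hours and 37 minutes leg 2 → 12:47 PM UTC.
Oakridge City is UTC+9:30, so local arrival = 12:47 PM + 9:30 = 10:17 PM on Jul 24.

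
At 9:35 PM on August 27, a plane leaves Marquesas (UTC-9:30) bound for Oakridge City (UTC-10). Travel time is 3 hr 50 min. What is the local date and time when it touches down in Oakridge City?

12:55 AM on Aug 28

Oakridge City is 0:30 behind Marquesas.
After 3 hours and 50 minutes it is 1:25 AM (Aug 28) in Marquesas.
Shift by the zone difference: 1:25 AM − 0:30 = 12:55 AM on Aug 28 in Oakridge City.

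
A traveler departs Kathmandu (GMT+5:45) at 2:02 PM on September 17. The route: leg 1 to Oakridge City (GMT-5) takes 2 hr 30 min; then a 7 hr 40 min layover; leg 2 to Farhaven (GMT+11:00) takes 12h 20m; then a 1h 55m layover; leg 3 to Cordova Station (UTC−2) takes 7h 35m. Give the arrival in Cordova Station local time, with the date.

Convert departure to UTC: 2:02 PM − 5:45 = 8:17 AM UTC on Sep 17.
Add 2 hours and 30 minutes leg 1 → 10:47 AM UTC.
Add 7 hours 40 minutes layover in Oakridge City → 6:27 PM UTC.
Add 12 hours and 20 minutes leg 2 → 6:47 AM UTC (Sep 18).
Add 1 hour 55 minutes layover in Farhaven → 8:42 AM UTC.
Add 7 hours 35 minutes leg 3 → 4:17 PM UTC.
Cordova Station is UTC−2:00, so local arrival = 4:17 PM − 2:00 = 2:17 PM on Sep 18.

2:17 PM on September 18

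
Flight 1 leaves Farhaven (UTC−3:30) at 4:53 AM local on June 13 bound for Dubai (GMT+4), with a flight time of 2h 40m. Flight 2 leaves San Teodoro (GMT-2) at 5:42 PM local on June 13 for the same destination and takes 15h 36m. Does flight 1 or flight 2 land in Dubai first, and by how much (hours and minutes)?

the first, by 24 hours 15 minutes

Flight 1 in UTC: 4:53 AM + 3:30 = 8:23 AM on Jun 13.
+2 hours 40 minutes → arrive 11:03 AM UTC on Jun 13.
Flight 2 in UTC: 5:42 PM + 2:00 = 7:42 PM on Jun 13.
+15 hours and 36 minutes → arrive 11:18 AM UTC on Jun 14.
Flight 1 lands earlier by 24 hours 15 minutes.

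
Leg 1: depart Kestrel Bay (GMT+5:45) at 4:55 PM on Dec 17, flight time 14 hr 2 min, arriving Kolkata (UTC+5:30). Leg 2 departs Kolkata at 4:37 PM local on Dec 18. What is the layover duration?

9 hours 55 minutes

Convert departure to UTC: 4:55 PM − 5:45 = 11:10 AM UTC on Dec 17.
Add 14 hours 2 minutes flight time → 1:12 AM UTC (Dec 18).
Kolkata is UTC+5:30, so local arrival = 1:12 AM + 5:30 = 6:42 AM on Dec 18.
Layover = 4:37 PM − 6:42 AM = 9 hours 55 minutes.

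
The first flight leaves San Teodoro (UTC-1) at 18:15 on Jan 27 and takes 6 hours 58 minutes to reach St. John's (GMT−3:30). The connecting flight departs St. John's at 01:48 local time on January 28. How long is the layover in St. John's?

3 hours 5 minutes

Convert departure to UTC: 18:15 + 1:00 = 19:15 UTC on Jan 27.
Add 6 hours and 58 minutes flight time → 02:13 UTC (Jan 28).
St. John's is UTC−3:30, so local arrival = 02:13 − 3:30 = 22:43 on Jan 27.
Layover = 01:48 − 22:43 (+1 day) = 3 hours 5 minutes.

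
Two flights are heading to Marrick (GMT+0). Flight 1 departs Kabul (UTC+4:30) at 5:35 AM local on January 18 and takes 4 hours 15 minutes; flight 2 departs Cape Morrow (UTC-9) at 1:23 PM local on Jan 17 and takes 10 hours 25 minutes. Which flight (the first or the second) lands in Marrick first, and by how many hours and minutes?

Flight 1 in UTC: 5:35 AM − 4:30 = 1:05 AM on Jan 18.
+4 hours 15 minutes → arrive 5:20 AM UTC on Jan 18.
Flight 2 in UTC: 1:23 PM + 9:00 = 10:23 PM on Jan 17.
+10 hours and 25 minutes → arrive 8:48 AM UTC on Jan 18.
Flight 1 lands earlier by 3 hours 28 minutes.

the first, by 3 hours 28 minutes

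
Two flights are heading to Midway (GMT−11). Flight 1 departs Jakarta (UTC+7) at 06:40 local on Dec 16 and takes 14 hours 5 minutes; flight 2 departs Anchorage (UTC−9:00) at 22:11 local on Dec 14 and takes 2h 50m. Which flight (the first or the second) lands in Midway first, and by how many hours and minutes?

Flight 1 in UTC: 06:40 − 7:00 = 23:40 on Dec 15.
+14 hours 5 minutes → arrive 13:45 UTC on Dec 16.
Flight 2 in UTC: 22:11 + 9:00 = 07:11 on Dec 15.
+2 hours and 50 minutes → arrive 10:01 UTC on Dec 15.
Flight 2 lands earlier by 27 hours 44 minutes.

the second, by 27 hours 44 minutes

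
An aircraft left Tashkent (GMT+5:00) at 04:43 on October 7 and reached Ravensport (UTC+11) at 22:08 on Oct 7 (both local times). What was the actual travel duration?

Ravensport is 6:00 ahead of Tashkent.
Clock-face elapsed time (ignoring zones) is 17 hours 25 minutes.
Actual elapsed = 17 hours 25 minutes − 6:00 = 11 hours 25 minutes.

11 hours 25 minutes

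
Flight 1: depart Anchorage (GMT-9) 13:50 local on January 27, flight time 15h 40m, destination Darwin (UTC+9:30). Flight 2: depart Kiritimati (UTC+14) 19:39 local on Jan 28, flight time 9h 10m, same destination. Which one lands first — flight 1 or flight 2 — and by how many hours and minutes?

Flight 1 in UTC: 13:50 + 9:00 = 22:50 on Jan 27.
+15 hours and 40 minutes → arrive 14:30 UTC on Jan 28.
Flight 2 in UTC: 19:39 − 14:00 = 05:39 on Jan 28.
+9 hours and 10 minutes → arrive 14:49 UTC on Jan 28.
Flight 1 lands earlier by 19 minutes.

the first, by 19 minutes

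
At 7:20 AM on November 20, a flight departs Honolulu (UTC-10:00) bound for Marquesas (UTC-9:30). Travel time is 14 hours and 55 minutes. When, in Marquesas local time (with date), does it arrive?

10:45 PM on November 20

Marquesas is 0:30 ahead of Honolulu.
After 14 hours and 55 minutes it is 10:15 PM in Honolulu.
Shift by the zone difference: 10:15 PM + 0:30 = 10:45 PM on Nov 20 in Marquesas.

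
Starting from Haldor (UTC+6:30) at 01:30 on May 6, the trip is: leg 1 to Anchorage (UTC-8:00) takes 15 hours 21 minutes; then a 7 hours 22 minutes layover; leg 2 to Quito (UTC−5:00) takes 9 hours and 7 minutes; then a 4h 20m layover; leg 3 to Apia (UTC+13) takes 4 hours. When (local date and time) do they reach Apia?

00:10 on May 8

Convert departure to UTC: 01:30 − 6:30 = 19:00 UTC on May 5.
Add 15 hours 21 minutes leg 1 → 10:21 UTC (May 6).
Add 7 hours 22 minutes layover in Anchorage → 17:43 UTC.
Add 9 hours and 7 minutes leg 2 → 02:50 UTC (May 7).
Add 4 hours 20 minutes layover in Quito → 07:10 UTC.
Add 4 hours leg 3 → 11:10 UTC.
Apia is UTC+13:00, so local arrival = 11:10 + 13:00 = 00:10 on May 8.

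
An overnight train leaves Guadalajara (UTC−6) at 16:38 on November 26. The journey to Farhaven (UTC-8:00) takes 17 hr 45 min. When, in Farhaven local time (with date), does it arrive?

Farhaven is 2:00 behind Guadalajara.
After 17 hours 45 minutes it is 10:23 (Nov 27) in Guadalajara.
Shift by the zone difference: 10:23 − 2:00 = 08:23 on Nov 27 in Farhaven.

08:23 on November 27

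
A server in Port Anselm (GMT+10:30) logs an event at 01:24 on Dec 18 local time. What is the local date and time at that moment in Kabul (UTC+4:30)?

In UTC: 01:24 − 10:30 = 14:54 on Dec 17.
Kabul is UTC+4:30: 14:54 + 4:30 = 19:24 on Dec 17.

19:24 on December 17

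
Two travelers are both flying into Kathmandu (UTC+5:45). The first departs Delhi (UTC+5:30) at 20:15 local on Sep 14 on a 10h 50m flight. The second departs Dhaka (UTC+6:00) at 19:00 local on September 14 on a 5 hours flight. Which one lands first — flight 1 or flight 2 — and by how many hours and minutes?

the second, by 7 hours 35 minutes

Flight 1 in UTC: 20:15 − 5:30 = 14:45 on Sep 14.
+10 hours and 50 minutes → arrive 01:35 UTC on Sep 15.
Flight 2 in UTC: 19:00 − 6:00 = 13:00 on Sep 14.
+5 hours → arrive 18:00 UTC on Sep 14.
Flight 2 lands earlier by 7 hours 35 minutes.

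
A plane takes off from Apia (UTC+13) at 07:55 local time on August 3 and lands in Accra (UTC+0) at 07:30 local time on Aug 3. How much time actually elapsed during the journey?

12 hours 35 minutes

Departure in UTC: 07:55 − 13:00 = 18:55 on Aug 2.
Arrival is already UTC: 07:30 on Aug 3.
Elapsed = 07:30 − 18:55 (+1 day) = 12 hours 35 minutes.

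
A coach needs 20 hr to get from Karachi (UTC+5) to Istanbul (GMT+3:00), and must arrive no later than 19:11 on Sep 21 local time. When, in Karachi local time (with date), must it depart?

01:11 on Sep 21

Target arrival in UTC: 19:11 − 3:00 = 16:11 on Sep 21.
Subtract 20 hours → departure 20:11 UTC on Sep 20.
Karachi is UTC+5:00: 20:11 + 5:00 = 01:11 on Sep 21.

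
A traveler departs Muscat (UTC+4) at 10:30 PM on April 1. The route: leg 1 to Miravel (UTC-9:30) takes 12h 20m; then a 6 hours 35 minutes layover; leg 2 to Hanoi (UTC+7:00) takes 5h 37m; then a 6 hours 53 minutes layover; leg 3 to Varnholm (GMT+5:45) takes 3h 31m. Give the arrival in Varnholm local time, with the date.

11:11 AM on April 3

Convert departure to UTC: 10:30 PM − 4:00 = 6:30 PM UTC on Apr 1.
Add 12 hours 20 minutes leg 1 → 6:50 AM UTC (Apr 2).
Add 6 hours and 35 minutes layover in Miravel → 1:25 PM UTC.
Add 5 hours 37 minutes leg 2 → 7:02 PM UTC.
Add 6 hours 53 minutes layover in Hanoi → 1:55 AM UTC (Apr 3).
Add 3 hours and 31 minutes leg 3 → 5:26 AM UTC.
Varnholm is UTC+5:45, so local arrival = 5:26 AM + 5:45 = 11:11 AM on Apr 3.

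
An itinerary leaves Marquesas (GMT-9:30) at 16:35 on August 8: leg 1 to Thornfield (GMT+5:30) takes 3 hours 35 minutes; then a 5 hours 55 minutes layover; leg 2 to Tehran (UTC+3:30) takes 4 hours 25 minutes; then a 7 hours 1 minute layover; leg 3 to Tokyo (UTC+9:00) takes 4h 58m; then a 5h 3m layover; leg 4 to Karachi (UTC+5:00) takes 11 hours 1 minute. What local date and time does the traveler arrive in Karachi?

01:03 on August 11

Convert departure to UTC: 16:35 + 9:30 = 02:05 UTC on Aug 9.
Add 3 hours and 35 minutes leg 1 → 05:40 UTC.
Add 5 hours 55 minutes layover in Thornfield → 11:35 UTC.
Add 4 hours 25 minutes leg 2 → 16:00 UTC.
Add 7 hours 1 minute layover in Tehran → 23:01 UTC.
Add 4 hours 58 minutes leg 3 → 03:59 UTC (Aug 10).
Add 5 hours and 3 minutes layover in Tokyo → 09:02 UTC.
Add 11 hours and 1 minute leg 4 → 20:03 UTC.
Karachi is UTC+5:00, so local arrival = 20:03 + 5:00 = 01:03 on Aug 11.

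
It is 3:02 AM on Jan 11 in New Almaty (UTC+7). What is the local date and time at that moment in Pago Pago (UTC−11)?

9:02 AM on January 10

In UTC: 3:02 AM − 7:00 = 8:02 PM on Jan 10.
Pago Pago is UTC−11:00: 8:02 PM − 11:00 = 9:02 AM on Jan 10.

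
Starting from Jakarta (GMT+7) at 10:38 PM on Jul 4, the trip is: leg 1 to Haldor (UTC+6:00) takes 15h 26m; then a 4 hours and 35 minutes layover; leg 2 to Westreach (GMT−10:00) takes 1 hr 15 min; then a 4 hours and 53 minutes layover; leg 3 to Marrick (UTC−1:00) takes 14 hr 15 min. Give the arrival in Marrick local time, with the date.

7:02 AM on July 6

Convert departure to UTC: 10:38 PM − 7:00 = 3:38 PM UTC on Jul 4.
Add 15 hours and 26 minutes leg 1 → 7:04 AM UTC (Jul 5).
Add 4 hours 35 minutes layover in Haldor → 11:39 AM UTC.
Add 1 hour 15 minutes leg 2 → 12:54 PM UTC.
Add 4 hours 53 minutes layover in Westreach → 5:47 PM UTC.
Add 14 hours 15 minutes leg 3 → 8:02 AM UTC (Jul 6).
Marrick is UTC−1:00, so local arrival = 8:02 AM − 1:00 = 7:02 AM on Jul 6.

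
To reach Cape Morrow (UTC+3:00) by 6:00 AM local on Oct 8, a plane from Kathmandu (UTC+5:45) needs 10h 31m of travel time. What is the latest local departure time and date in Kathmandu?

Target arrival in UTC: 6:00 AM − 3:00 = 3:00 AM on Oct 8.
Subtract 10 hours and 31 minutes → departure 4:29 PM UTC on Oct 7.
Kathmandu is UTC+5:45: 4:29 PM + 5:45 = 10:14 PM on Oct 7.

10:14 PM on Oct 7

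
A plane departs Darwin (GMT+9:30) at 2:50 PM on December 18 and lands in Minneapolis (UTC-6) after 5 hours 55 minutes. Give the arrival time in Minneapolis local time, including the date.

Convert departure to UTC: 2:50 PM − 9:30 = 5:20 AM UTC on Dec 18.
Add 5 hours and 55 minutes travel time → 11:15 AM UTC.
Minneapolis is UTC−6:00, so local arrival = 11:15 AM − 6:00 = 5:15 AM on Dec 18.

5:15 AM on December 18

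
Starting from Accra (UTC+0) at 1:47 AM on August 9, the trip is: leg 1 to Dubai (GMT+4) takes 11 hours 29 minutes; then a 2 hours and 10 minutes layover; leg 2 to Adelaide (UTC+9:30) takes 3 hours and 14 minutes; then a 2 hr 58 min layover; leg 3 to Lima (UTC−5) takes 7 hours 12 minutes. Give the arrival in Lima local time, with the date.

11:50 PM on August 9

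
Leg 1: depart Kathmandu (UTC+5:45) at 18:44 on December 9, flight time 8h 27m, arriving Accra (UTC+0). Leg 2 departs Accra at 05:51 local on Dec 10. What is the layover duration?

8 hours 25 minutes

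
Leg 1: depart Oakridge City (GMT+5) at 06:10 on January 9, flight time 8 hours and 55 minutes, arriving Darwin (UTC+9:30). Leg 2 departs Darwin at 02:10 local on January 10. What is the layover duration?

Convert departure to UTC: 06:10 − 5:00 = 01:10 UTC on Jan 9.
Add 8 hours 55 minutes flight time → 10:05 UTC.
Darwin is UTC+9:30, so local arrival = 10:05 + 9:30 = 19:35 on Jan 9.
Layover = 02:10 − 19:35 (+1 day) = 6 hours 35 minutes.

6 hours 35 minutes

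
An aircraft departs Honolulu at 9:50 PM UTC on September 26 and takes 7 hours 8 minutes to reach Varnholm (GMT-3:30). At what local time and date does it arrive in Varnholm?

Departure is given in UTC: 9:50 PM on Sep 26.
Add 7 hours and 8 minutes → 4:58 AM UTC (Sep 27).
Varnholm is UTC−3:30: 4:58 AM − 3:30 = 1:28 AM on Sep 27.

1:28 AM on September 27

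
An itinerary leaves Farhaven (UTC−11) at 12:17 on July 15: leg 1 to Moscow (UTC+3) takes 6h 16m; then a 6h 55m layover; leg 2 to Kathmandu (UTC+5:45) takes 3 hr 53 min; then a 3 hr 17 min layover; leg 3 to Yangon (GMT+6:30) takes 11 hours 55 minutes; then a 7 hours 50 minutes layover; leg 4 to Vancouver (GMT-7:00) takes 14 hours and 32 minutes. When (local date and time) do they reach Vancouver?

22:55 on Jul 17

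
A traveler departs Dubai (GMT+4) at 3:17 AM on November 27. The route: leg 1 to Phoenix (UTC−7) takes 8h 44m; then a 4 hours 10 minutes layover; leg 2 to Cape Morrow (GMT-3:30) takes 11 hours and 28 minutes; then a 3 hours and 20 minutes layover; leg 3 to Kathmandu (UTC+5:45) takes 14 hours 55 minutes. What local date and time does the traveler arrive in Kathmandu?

11:39 PM on Nov 28

Convert departure to UTC: 3:17 AM − 4:00 = 11:17 PM UTC on Nov 26.
Add 8 hours 44 minutes leg 1 → 8:01 AM UTC (Nov 27).
Add 4 hours 10 minutes layover in Phoenix → 12:11 PM UTC.
Add 11 hours and 28 minutes leg 2 → 11:39 PM UTC.
Add 3 hours 20 minutes layover in Cape Morrow → 2:59 AM UTC (Nov 28).
Add 14 hours and 55 minutes leg 3 → 5:54 PM UTC.
Kathmandu is UTC+5:45, so local arrival = 5:54 PM + 5:45 = 11:39 PM on Nov 28.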